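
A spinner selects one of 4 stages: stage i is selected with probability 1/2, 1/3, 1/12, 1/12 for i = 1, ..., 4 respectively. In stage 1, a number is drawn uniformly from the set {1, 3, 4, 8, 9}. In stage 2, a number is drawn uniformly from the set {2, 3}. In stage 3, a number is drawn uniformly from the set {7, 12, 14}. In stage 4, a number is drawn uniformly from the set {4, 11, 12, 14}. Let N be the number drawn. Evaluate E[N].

245/48

E[N | stage 1] = (1+3+4+8+9)/5 = 5.
E[N | stage 2] = (2+3)/2 = 5/2.
E[N | stage 3] = (7+12+14)/3 = 11.
E[N | stage 4] = (4+11+12+14)/4 = 41/4.
E[N] = (1/2)·(5) + (1/3)·(5/2) + (1/12)·(11) + (1/12)·(41/4) = 245/48.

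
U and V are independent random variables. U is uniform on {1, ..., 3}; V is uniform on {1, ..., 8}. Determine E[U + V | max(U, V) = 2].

Outcomes with max(U, V) = 2: (1,2), (2,1), (2,2), each with probability 1/24.
E[U + V | max(U, V) = 2] = (3 + 3 + 4) / 3 = 10/3.

10/3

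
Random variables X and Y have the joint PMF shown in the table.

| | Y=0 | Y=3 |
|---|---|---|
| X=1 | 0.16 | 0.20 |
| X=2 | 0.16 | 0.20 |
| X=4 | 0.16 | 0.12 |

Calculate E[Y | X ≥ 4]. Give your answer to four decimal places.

P(X ≥ 4) = 0.28.
Σ Y·P over the event = 0·(0.16) + 3·(0.12) = 0.36.
E[Y | X ≥ 4] = (0.36) / (0.28) = 1.2857.

1.2857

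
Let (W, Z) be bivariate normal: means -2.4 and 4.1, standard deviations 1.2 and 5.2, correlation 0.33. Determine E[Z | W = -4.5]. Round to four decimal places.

For a bivariate normal, E[Z | W=x] = μ_Z + ρ·(σ_Z/σ_W)·(x − μ_W).
E[Z | W=-4.5] = 4.1 + (0.33)·(5.2/1.2)·(-4.5 − (-2.4)) = 4.1 + (1.43)·(-2.1) = 1.0970.

1.0970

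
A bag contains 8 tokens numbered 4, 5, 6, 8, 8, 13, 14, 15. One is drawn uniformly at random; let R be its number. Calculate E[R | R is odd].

P(R is odd) = 3/8.
Σ over the event: 5·1/8 + 13·1/8 + 15·1/8 = 33/8.
E[R | R is odd] = (33/8) / (3/8) = 11.

11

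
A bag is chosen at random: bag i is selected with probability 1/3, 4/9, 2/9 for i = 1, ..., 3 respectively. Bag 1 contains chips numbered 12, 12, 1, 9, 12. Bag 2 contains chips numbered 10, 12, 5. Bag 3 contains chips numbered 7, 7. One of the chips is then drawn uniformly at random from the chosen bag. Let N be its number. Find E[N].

388/45

E[N | bag 1] = (12+12+1+9+12)/5 = 46/5.
E[N | bag 2] = (10+12+5)/3 = 9.
E[N | bag 3] = (7+7)/2 = 7.
E[N] = (1/3)·(46/5) + (4/9)·(9) + (2/9)·(7) = 388/45.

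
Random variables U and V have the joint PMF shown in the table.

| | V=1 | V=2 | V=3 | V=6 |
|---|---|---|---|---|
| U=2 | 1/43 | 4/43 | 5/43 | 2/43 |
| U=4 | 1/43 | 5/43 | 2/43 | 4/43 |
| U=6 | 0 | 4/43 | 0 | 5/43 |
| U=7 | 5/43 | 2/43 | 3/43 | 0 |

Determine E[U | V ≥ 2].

155/36

P(V ≥ 2) = 36/43.
Summing U·P(U=x,V=y) over the conditioning event gives 155/43.
E[U | V ≥ 2] = (155/43) / (36/43) = 155/36.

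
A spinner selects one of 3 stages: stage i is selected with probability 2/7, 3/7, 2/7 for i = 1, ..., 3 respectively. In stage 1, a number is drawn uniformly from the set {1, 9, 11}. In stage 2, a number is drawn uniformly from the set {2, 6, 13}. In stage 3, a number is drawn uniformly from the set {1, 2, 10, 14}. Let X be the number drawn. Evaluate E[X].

97/14

E[X | stage 1] = (1+9+11)/3 = 7.
E[X | stage 2] = (2+6+13)/3 = 7.
E[X | stage 3] = (1+2+10+14)/4 = 27/4.
By the law of total expectation,
E[X] = (2/7)·(7) + (3/7)·(7) + (2/7)·(27/4) = 97/14.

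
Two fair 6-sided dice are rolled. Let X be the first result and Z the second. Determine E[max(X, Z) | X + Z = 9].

11/2

P(X + Z = 9) = 1/9.
Summing max(X,Z)·P(x,y) over outcomes with X + Z = 9 gives 11/18.
E[max(X, Z) | X + Z = 9] = (11/18) / (1/9) = 11/2.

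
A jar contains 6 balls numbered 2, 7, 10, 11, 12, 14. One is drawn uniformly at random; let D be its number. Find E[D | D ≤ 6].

2

P(D ≤ 6) = 1/6.
Σ over the event: 2·1/6 = 1/3.
E[D | D ≤ 6] = (1/3) / (1/6) = 2.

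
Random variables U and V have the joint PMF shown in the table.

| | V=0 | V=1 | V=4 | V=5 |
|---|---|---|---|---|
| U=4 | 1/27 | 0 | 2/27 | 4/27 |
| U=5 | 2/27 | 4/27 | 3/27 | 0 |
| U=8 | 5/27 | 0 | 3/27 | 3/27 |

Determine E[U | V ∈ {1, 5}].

P(V ∈ {1, 5}) = 11/27.
Σ U·P over the event = 4·(4/27) + 5·(4/27) + 8·(3/27) = 20/9.
E[U | V ∈ {1, 5}] = (20/9) / (11/27) = 60/11.

60/11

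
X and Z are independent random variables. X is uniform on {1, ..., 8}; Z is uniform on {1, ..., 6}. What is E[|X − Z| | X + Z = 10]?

Outcomes with X + Z = 10: (4,6), (5,5), (6,4), (7,3), (8,2), each with probability 1/48.
E[|X − Z| | X + Z = 10] = (2 + 0 + 2 + 4 + 6) / 5 = 14/5.

14/5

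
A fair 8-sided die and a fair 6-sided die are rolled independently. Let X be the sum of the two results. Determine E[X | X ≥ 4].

P(X ≥ 4) = 15/16.
E[X | X ≥ 4] = (47/6) / (15/16) = 376/45.

376/45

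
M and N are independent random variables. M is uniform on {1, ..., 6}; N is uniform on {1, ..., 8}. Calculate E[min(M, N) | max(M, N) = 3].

9/5

Outcomes with max(M, N) = 3: (1,3), (2,3), (3,1), (3,2), (3,3), each with probability 1/48.
E[min(M, N) | max(M, N) = 3] = (1 + 2 + 1 + 2 + 3) / 5 = 9/5.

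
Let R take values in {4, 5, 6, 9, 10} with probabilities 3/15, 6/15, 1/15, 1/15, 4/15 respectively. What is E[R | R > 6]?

49/5

P(R > 6) = 1/3.
Σ over the event: 9·1/15 + 10·4/15 = 49/15.
E[R | R > 6] = (49/15) / (1/3) = 49/5.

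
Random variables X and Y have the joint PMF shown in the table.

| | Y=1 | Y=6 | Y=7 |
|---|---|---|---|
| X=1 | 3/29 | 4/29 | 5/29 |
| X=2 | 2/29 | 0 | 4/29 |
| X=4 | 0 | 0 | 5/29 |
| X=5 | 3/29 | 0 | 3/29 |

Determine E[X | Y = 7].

48/17

P(Y = 7) = 17/29.
Σ X·P over the event = 1·(5/29) + 2·(4/29) + 4·(5/29) + 5·(3/29) = 48/29.
E[X | Y = 7] = (48/29) / (17/29) = 48/17.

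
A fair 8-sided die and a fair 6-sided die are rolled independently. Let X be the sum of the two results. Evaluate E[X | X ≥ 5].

26/3

P(X ≥ 5) = 7/8.
E[X | X ≥ 5] = (91/12) / (7/8) = 26/3.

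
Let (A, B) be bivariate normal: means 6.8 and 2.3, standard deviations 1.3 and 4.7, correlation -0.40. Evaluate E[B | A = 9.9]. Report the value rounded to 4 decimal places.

-2.1831

The regression of B on A has slope ρ·σ_B/σ_A and passes through (μ_A, μ_B).
E[B | A=9.9] = 2.3 + (-0.40)·(4.7/1.3)·(9.9 − (6.8)) = 2.3 + (-1.44615)·(3.1) = -2.1831.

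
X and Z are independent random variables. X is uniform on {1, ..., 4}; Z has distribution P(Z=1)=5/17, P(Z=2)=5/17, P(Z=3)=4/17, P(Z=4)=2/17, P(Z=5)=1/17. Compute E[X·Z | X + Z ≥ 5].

328/39

P(X + Z ≥ 5) = 39/68.
Summing XZ·P(x,y) over outcomes with X + Z ≥ 5 gives 82/17.
E[X·Z | X + Z ≥ 5] = (82/17) / (39/68) = 328/39.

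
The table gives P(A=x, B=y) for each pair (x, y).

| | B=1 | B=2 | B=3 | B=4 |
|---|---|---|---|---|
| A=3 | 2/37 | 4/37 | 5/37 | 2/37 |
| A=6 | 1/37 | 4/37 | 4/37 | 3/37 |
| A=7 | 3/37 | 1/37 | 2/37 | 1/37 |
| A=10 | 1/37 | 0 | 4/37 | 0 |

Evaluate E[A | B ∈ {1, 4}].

74/13

P(B ∈ {1, 4}) = 13/37.
Summing A·P(A=x,B=y) over the conditioning event gives 2.
E[A | B ∈ {1, 4}] = (2) / (13/37) = 74/13.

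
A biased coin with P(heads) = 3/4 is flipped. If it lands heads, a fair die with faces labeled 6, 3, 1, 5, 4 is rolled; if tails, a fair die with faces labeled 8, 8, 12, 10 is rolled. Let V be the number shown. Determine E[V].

209/40

E[V | heads] = (6+3+1+5+4)/5 = 19/5.
E[V | tails] = (8+8+12+10)/4 = 19/2.
By the law of total expectation,
E[V] = (3/4)·(19/5) + (1/4)·(19/2) = 209/40.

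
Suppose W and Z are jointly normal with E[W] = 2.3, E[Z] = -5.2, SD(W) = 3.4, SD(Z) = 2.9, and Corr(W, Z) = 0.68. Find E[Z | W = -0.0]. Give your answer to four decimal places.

-6.5340

The regression of Z on W has slope ρ·σ_Z/σ_W and passes through (μ_W, μ_Z).
E[Z | W=-0.0] = -5.2 + (0.68)·(2.9/3.4)·(-0.0 − (2.3)) = -5.2 + (0.58)·(-2.3) = -6.5340.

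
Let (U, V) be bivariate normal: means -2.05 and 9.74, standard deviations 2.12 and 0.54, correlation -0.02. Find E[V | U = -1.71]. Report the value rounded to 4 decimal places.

9.7383

E[V | U=x] = μ_V + ρ(σ_V/σ_U)(x − μ_U) for jointly normal variables.
E[V | U=-1.71] = 9.74 + (-0.02)·(0.54/2.12)·(-1.71 − (-2.05)) = 9.74 + (-0.0050943)·(0.34) = 9.7383.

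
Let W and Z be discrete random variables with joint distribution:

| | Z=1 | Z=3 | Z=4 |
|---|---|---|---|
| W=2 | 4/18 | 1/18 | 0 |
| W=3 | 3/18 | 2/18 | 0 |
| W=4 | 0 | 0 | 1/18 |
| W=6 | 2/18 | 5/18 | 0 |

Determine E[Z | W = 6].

P(W = 6) = 7/18.
Σ Z·P over the event = 1·(2/18) + 3·(5/18) = 17/18.
E[Z | W = 6] = (17/18) / (7/18) = 17/7.

17/7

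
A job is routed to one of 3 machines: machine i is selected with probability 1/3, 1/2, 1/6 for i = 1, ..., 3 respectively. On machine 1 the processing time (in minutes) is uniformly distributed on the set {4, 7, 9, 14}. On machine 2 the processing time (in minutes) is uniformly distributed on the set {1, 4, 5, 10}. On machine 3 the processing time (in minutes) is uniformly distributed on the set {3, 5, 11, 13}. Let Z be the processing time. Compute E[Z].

20/3

E[Z | machine 1] = (4+7+9+14)/4 = 17/2.
E[Z | machine 2] = (1+4+5+10)/4 = 5.
E[Z | machine 3] = (3+5+11+13)/4 = 8.
By the law of total expectation,
E[Z] = (1/3)·(17/2) + (1/2)·(5) + (1/6)·(8) = 20/3.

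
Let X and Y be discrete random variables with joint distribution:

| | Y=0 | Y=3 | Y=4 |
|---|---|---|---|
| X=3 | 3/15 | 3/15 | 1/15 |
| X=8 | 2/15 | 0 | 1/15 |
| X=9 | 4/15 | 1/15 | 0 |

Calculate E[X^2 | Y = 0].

P(Y = 0) = 3/5.
Σ X^2·P over the event = 9·(3/15) + 64·(2/15) + 81·(4/15) = 479/15.
E[X^2 | Y = 0] = (479/15) / (3/5) = 479/9.

479/9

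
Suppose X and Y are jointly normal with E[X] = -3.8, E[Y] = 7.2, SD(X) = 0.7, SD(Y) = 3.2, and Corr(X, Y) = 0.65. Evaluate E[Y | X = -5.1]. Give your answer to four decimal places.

3.3371

The regression of Y on X has slope ρ·σ_Y/σ_X and passes through (μ_X, μ_Y).
E[Y | X=-5.1] = 7.2 + (0.65)·(3.2/0.7)·(-5.1 − (-3.8)) = 7.2 + (2.97143)·(-1.3) = 3.3371.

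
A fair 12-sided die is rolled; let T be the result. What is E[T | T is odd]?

Given T is odd, T is equally likely to be any of {1, 3, 5, 7, 9, 11}.
E[T | T is odd] = (1 + 3 + 5 + 7 + 9 + 11) / 6 = 6.

6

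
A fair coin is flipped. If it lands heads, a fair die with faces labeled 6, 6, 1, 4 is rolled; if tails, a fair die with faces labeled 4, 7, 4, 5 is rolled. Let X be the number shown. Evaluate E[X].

E[X | heads] = (6+6+1+4)/4 = 17/4.
E[X | tails] = (4+7+4+5)/4 = 5.
By the law of total expectation,
E[X] = (1/2)·(17/4) + (1/2)·(5) = 37/8.

37/8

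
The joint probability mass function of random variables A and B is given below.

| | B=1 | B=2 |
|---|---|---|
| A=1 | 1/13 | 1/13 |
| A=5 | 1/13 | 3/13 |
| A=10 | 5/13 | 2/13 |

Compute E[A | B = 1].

P(B = 1) = 7/13.
Σ A·P over the event = 1·(1/13) + 5·(1/13) + 10·(5/13) = 56/13.
E[A | B = 1] = (56/13) / (7/13) = 8.

8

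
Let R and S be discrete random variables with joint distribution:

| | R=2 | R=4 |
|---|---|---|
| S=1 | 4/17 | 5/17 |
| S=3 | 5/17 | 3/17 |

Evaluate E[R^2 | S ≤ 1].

32/3

P(S ≤ 1) = 9/17.
Summing R^2·P(R=x,S=y) over the conditioning event gives 96/17.
E[R^2 | S ≤ 1] = (96/17) / (9/17) = 32/3.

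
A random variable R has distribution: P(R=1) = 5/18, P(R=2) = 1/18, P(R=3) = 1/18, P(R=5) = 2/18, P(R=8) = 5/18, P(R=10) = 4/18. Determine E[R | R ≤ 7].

20/9

P(R ≤ 7) = 1/2.
Σ over the event: 1·5/18 + 2·1/18 + 3·1/18 + 5·1/9 = 10/9.
E[R | R ≤ 7] = (10/9) / (1/2) = 20/9.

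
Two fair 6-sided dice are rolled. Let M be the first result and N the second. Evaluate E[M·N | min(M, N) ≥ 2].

16

P(min(M, N) ≥ 2) = 25/36.
Summing MN·P(x,y) over outcomes with min(M, N) ≥ 2 gives 100/9.
E[M·N | min(M, N) ≥ 2] = (100/9) / (25/36) = 16.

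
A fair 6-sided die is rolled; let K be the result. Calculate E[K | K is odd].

3

Given K is odd, K is equally likely to be any of {1, 3, 5}.
E[K | K is odd] = (1 + 3 + 5) / 3 = 3.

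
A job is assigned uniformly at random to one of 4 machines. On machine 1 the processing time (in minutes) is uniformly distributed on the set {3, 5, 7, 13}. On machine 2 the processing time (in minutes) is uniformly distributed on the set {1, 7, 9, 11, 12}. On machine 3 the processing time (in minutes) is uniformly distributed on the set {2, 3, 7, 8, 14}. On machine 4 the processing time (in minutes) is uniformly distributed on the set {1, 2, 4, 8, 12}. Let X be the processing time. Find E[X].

34/5

E[X | machine 1] = (3+5+7+13)/4 = 7.
E[X | machine 2] = (1+7+9+11+12)/5 = 8.
E[X | machine 3] = (2+3+7+8+14)/5 = 34/5.
E[X | machine 4] = (1+2+4+8+12)/5 = 27/5.
By the law of total expectation,
E[X] = (1/4)·(7) + (1/4)·(8) + (1/4)·(34/5) + (1/4)·(27/5) = 34/5.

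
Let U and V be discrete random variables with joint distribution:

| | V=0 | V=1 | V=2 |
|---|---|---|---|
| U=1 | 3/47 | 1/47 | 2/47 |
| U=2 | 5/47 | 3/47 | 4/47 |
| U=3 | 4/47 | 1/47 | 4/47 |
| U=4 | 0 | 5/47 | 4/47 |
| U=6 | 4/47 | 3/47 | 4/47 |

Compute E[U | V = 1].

48/13

P(V = 1) = 13/47.
Σ U·P over the event = 1·(1/47) + 2·(3/47) + 3·(1/47) + 4·(5/47) + 6·(3/47) = 48/47.
E[U | V = 1] = (48/47) / (13/47) = 48/13.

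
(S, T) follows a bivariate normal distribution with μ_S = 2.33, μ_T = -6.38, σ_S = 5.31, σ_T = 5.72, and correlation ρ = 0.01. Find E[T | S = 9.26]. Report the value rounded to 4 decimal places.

-6.3053

E[T | S=x] = μ_T + ρ(σ_T/σ_S)(x − μ_S) for jointly normal variables.
E[T | S=9.26] = -6.38 + (0.01)·(5.72/5.31)·(9.26 − (2.33)) = -6.38 + (0.0107721)·(6.93) = -6.3053.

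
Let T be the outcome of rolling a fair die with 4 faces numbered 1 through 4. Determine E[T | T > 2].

Given T > 2, T is equally likely to be any of {3, 4}.
E[T | T > 2] = (3 + 4) / 2 = 7/2.

7/2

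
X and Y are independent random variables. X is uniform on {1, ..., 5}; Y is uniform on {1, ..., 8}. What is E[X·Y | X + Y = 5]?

P(X + Y = 5) = 1/10.
Summing XY·P(x,y) over outcomes with X + Y = 5 gives 1/2.
E[X·Y | X + Y = 5] = (1/2) / (1/10) = 5.

5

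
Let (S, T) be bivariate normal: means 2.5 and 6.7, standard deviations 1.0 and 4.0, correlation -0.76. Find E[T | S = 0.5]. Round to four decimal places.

E[T | S=x] = μ_T + ρ(σ_T/σ_S)(x − μ_S) for jointly normal variables.
E[T | S=0.5] = 6.7 + (-0.76)·(4.0/1.0)·(0.5 − (2.5)) = 6.7 + (-3.04)·(-2) = 12.7800.

12.7800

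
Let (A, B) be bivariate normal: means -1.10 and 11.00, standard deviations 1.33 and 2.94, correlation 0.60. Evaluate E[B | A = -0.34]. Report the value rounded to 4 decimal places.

12.0080

E[B | A=x] = μ_B + ρ(σ_B/σ_A)(x − μ_A) for jointly normal variables.
E[B | A=-0.34] = 11.00 + (0.60)·(2.94/1.33)·(-0.34 − (-1.10)) = 11.00 + (1.3263)·(0.76) = 12.0080.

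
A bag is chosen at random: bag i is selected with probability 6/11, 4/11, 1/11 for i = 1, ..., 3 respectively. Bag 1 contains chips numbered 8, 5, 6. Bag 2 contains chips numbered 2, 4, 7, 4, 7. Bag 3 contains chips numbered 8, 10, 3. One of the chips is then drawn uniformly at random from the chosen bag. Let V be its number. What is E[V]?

321/55

E[V | bag 1] = (8+5+6)/3 = 19/3.
E[V | bag 2] = (2+4+7+4+7)/5 = 24/5.
E[V | bag 3] = (8+10+3)/3 = 7.
By the law of total expectation,
E[V] = (6/11)·(19/3) + (4/11)·(24/5) + (1/11)·(7) = 321/55.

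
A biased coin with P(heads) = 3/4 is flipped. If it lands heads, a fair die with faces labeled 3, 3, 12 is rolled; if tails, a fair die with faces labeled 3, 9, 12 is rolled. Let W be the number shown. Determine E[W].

13/2

E[W | heads] = (3+3+12)/3 = 6.
E[W | tails] = (3+9+12)/3 = 8.
E[W] = (3/4)·(6) + (1/4)·(8) = 13/2.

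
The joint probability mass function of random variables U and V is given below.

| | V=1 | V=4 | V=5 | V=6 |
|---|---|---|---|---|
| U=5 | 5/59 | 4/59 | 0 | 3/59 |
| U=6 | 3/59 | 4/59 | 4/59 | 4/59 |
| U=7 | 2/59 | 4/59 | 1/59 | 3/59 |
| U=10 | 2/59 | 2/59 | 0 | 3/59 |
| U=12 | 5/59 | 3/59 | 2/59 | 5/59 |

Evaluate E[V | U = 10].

P(U = 10) = 7/59.
Σ V·P over the event = 1·(2/59) + 4·(2/59) + 6·(3/59) = 28/59.
E[V | U = 10] = (28/59) / (7/59) = 4.

4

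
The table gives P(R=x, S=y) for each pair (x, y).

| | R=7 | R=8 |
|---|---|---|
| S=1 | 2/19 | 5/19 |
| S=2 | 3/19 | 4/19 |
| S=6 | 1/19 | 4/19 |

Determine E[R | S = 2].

53/7

P(S = 2) = 7/19.
Σ R·P over the event = 7·(3/19) + 8·(4/19) = 53/19.
E[R | S = 2] = (53/19) / (7/19) = 53/7.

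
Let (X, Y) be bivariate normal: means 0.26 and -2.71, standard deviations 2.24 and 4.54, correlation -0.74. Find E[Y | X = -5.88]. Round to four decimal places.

E[Y | X=x] = μ_Y + ρ(σ_Y/σ_X)(x − μ_X) for jointly normal variables.
E[Y | X=-5.88] = -2.71 + (-0.74)·(4.54/2.24)·(-5.88 − (0.26)) = -2.71 + (-1.49982)·(-6.14) = 6.4989.

6.4989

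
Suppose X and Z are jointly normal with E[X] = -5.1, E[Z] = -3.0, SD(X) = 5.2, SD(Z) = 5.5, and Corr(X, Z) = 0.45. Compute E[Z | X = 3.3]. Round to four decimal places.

The regression of Z on X has slope ρ·σ_Z/σ_X and passes through (μ_X, μ_Z).
E[Z | X=3.3] = -3.0 + (0.45)·(5.5/5.2)·(3.3 − (-5.1)) = -3.0 + (0.47596)·(8.4) = 0.9981.

0.9981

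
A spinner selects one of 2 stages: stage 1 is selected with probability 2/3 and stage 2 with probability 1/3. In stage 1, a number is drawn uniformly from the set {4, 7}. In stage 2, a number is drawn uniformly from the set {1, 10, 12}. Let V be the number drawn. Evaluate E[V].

56/9

E[V | stage 1] = (4+7)/2 = 11/2.
E[V | stage 2] = (1+10+12)/3 = 23/3.
E[V] = (2/3)·(11/2) + (1/3)·(23/3) = 56/9.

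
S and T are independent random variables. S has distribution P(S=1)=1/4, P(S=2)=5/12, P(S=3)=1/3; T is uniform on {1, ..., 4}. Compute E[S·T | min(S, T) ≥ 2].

P(min(S, T) ≥ 2) = 9/16.
Summing ST·P(x,y) over outcomes with min(S, T) ≥ 2 gives 33/8.
E[S·T | min(S, T) ≥ 2] = (33/8) / (9/16) = 22/3.

22/3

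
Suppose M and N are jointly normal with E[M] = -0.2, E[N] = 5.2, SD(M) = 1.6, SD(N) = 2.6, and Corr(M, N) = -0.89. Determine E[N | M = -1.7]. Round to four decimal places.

The regression of N on M has slope ρ·σ_N/σ_M and passes through (μ_M, μ_N).
E[N | M=-1.7] = 5.2 + (-0.89)·(2.6/1.6)·(-1.7 − (-0.2)) = 5.2 + (-1.44625)·(-1.5) = 7.3694.

7.3694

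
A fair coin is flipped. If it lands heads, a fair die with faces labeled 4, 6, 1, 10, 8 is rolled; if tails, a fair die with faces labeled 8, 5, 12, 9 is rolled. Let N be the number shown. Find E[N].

E[N | heads] = (4+6+1+10+8)/5 = 29/5.
E[N | tails] = (8+5+12+9)/4 = 17/2.
E[N] = (1/2)·(29/5) + (1/2)·(17/2) = 143/20.

143/20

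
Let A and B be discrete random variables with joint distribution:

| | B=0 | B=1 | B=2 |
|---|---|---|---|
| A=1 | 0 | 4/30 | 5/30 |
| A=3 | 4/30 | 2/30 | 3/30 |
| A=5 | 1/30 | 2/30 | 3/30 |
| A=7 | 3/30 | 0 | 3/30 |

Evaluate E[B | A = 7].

P(A = 7) = 1/5.
Σ B·P over the event = 0·(3/30) + 2·(3/30) = 1/5.
E[B | A = 7] = (1/5) / (1/5) = 1.

1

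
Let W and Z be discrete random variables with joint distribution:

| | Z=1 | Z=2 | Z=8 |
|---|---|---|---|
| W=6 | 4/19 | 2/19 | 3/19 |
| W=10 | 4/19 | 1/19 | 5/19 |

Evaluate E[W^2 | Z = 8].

76

P(Z = 8) = 8/19.
Σ W^2·P over the event = 36·(3/19) + 100·(5/19) = 32.
E[W^2 | Z = 8] = (32) / (8/19) = 76.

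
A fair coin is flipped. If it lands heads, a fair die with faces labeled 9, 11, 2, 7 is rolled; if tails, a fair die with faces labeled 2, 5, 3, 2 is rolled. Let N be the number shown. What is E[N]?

41/8

E[N | heads] = (9+11+2+7)/4 = 29/4.
E[N | tails] = (2+5+3+2)/4 = 3.
E[N] = (1/2)·(29/4) + (1/2)·(3) = 41/8.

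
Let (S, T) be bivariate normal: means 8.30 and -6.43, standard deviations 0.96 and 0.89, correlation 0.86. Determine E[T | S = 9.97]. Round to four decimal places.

For a bivariate normal, E[T | S=x] = μ_T + ρ·(σ_T/σ_S)·(x − μ_S).
E[T | S=9.97] = -6.43 + (0.86)·(0.89/0.96)·(9.97 − (8.30)) = -6.43 + (0.79729)·(1.67) = -5.0985.

-5.0985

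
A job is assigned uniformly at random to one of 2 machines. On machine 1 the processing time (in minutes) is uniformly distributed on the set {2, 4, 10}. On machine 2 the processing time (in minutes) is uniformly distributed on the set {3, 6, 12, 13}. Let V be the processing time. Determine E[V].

E[V | machine 1] = (2+4+10)/3 = 16/3.
E[V | machine 2] = (3+6+12+13)/4 = 17/2.
E[V] = (1/2)·(16/3) + (1/2)·(17/2) = 83/12.

83/12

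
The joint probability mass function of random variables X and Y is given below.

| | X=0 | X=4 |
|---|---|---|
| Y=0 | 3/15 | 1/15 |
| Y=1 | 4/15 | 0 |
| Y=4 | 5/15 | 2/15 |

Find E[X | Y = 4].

8/7

P(Y = 4) = 7/15.
Σ X·P over the event = 0·(5/15) + 4·(2/15) = 8/15.
E[X | Y = 4] = (8/15) / (7/15) = 8/7.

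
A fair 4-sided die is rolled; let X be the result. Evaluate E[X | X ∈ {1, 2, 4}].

7/3

P(X ∈ {1, 2, 4}) = 3/4.
Σ over the event: 1·1/4 + 2·1/4 + 4·1/4 = 7/4.
E[X | X ∈ {1, 2, 4}] = (7/4) / (3/4) = 7/3.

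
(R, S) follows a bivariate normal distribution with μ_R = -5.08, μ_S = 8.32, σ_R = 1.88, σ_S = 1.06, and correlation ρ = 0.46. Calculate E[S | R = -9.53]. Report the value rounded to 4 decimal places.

7.1658

The regression of S on R has slope ρ·σ_S/σ_R and passes through (μ_R, μ_S).
E[S | R=-9.53] = 8.32 + (0.46)·(1.06/1.88)·(-9.53 − (-5.08)) = 8.32 + (0.25936)·(-4.45) = 7.1658.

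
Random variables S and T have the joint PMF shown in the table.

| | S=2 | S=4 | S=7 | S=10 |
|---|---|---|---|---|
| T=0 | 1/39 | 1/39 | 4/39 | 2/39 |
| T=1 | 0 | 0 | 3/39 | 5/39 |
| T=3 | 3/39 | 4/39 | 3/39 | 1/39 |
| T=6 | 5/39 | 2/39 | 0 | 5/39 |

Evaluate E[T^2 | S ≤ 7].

345/26

P(S ≤ 7) = 2/3.
Summing T^2·P(S=x,T=y) over the conditioning event gives 115/13.
E[T^2 | S ≤ 7] = (115/13) / (2/3) = 345/26.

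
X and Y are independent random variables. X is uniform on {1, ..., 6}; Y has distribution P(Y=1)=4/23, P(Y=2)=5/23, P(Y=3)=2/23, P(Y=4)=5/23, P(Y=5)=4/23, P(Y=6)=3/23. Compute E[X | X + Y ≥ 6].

201/49

P(X + Y ≥ 6) = 49/69.
Summing X·P(x,y) over outcomes with X + Y ≥ 6 gives 67/23.
E[X | X + Y ≥ 6] = (67/23) / (49/69) = 201/49.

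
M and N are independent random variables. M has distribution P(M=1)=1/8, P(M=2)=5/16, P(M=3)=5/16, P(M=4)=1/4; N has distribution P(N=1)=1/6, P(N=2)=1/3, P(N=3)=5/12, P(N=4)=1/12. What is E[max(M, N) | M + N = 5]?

P(M + N = 5) = 55/192.
Summing max(M,N)·P(x,y) over outcomes with M + N = 5 gives 175/192.
E[max(M, N) | M + N = 5] = (175/192) / (55/192) = 35/11.

35/11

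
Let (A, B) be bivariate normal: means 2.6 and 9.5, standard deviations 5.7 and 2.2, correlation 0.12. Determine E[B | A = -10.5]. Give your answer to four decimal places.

8.8933

The regression of B on A has slope ρ·σ_B/σ_A and passes through (μ_A, μ_B).
E[B | A=-10.5] = 9.5 + (0.12)·(2.2/5.7)·(-10.5 − (2.6)) = 9.5 + (0.046316)·(-13.1) = 8.8933.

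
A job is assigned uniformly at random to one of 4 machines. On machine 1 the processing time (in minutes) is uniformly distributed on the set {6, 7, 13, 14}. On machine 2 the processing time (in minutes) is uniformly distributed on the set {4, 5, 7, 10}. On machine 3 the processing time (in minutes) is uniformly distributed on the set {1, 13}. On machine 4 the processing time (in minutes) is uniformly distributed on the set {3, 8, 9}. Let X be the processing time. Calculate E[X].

181/24

E[X | machine 1] = (6+7+13+14)/4 = 10.
E[X | machine 2] = (4+5+7+10)/4 = 13/2.
E[X | machine 3] = (1+13)/2 = 7.
E[X | machine 4] = (3+8+9)/3 = 20/3.
By the law of total expectation,
E[X] = (1/4)·(10) + (1/4)·(13/2) + (1/4)·(7) + (1/4)·(20/3) = 181/24.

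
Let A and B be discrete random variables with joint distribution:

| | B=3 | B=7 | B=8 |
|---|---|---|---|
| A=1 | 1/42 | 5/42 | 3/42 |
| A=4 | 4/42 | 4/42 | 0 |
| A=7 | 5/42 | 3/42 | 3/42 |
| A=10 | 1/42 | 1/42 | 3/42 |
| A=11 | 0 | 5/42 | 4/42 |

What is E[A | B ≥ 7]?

205/31

P(B ≥ 7) = 31/42.
Summing A·P(A=x,B=y) over the conditioning event gives 205/42.
E[A | B ≥ 7] = (205/42) / (31/42) = 205/31.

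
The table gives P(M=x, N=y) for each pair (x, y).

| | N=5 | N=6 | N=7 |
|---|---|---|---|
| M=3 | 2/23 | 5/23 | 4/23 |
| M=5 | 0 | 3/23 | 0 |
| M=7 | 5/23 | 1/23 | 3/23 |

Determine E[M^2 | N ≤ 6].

P(N ≤ 6) = 16/23.
Summing M^2·P(M=x,N=y) over the conditioning event gives 432/23.
E[M^2 | N ≤ 6] = (432/23) / (16/23) = 27.

27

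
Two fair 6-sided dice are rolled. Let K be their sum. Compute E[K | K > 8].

P(K > 8) = 5/18.
Σ over the event: 9·1/9 + 10·1/12 + 11·1/18 + 12·1/36 = 25/9.
E[K | K > 8] = (25/9) / (5/18) = 10.

10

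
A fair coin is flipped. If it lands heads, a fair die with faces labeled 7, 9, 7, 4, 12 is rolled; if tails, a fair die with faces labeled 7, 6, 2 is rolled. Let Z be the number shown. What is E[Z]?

E[Z | heads] = (7+9+7+4+12)/5 = 39/5.
E[Z | tails] = (7+6+2)/3 = 5.
By the law of total expectation,
E[Z] = (1/2)·(39/5) + (1/2)·(5) = 32/5.

32/5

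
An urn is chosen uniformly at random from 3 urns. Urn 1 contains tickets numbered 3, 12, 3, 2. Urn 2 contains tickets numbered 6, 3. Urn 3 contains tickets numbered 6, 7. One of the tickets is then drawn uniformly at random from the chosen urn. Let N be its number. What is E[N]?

E[N | urn 1] = (3+12+3+2)/4 = 5.
E[N | urn 2] = (6+3)/2 = 9/2.
E[N | urn 3] = (6+7)/2 = 13/2.
By the law of total expectation,
E[N] = (1/3)·(5) + (1/3)·(9/2) + (1/3)·(13/2) = 16/3.

16/3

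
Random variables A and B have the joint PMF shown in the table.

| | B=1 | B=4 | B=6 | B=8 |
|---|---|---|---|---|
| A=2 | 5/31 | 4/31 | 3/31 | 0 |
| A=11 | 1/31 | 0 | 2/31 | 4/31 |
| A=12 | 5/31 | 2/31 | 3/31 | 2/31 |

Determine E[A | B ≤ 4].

P(B ≤ 4) = 17/31.
Summing A·P(A=x,B=y) over the conditioning event gives 113/31.
E[A | B ≤ 4] = (113/31) / (17/31) = 113/17.

113/17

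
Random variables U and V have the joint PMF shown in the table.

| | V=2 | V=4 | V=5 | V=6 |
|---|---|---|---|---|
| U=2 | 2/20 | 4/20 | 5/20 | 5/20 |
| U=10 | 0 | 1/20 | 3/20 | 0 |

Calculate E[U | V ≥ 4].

P(V ≥ 4) = 9/10.
Σ U·P over the event = 2·(4/20) + 2·(5/20) + 2·(5/20) + 10·(1/20) + 10·(3/20) = 17/5.
E[U | V ≥ 4] = (17/5) / (9/10) = 34/9.

34/9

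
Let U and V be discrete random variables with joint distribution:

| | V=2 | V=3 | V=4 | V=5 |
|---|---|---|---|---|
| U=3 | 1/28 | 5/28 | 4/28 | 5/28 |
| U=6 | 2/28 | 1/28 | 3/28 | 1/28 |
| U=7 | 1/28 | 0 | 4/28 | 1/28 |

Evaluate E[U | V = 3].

P(V = 3) = 3/14.
Σ U·P over the event = 3·(5/28) + 6·(1/28) = 3/4.
E[U | V = 3] = (3/4) / (3/14) = 7/2.

7/2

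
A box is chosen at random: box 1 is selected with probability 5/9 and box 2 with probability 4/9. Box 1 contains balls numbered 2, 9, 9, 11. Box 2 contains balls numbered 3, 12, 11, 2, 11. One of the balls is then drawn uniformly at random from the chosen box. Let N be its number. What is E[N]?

1399/180

E[N | box 1] = (2+9+9+11)/4 = 31/4.
E[N | box 2] = (3+12+11+2+11)/5 = 39/5.
By the law of total expectation,
E[N] = (5/9)·(31/4) + (4/9)·(39/5) = 1399/180.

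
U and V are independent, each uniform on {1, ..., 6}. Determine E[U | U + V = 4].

P(U + V = 4) = 1/12.
Summing U·P(x,y) over outcomes with U + V = 4 gives 1/6.
E[U | U + V = 4] = (1/6) / (1/12) = 2.

2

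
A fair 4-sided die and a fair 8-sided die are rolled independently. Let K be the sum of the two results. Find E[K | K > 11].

P(K > 11) = 1/32.
Σ over the event: 12·1/32 = 3/8.
E[K | K > 11] = (3/8) / (1/32) = 12.

12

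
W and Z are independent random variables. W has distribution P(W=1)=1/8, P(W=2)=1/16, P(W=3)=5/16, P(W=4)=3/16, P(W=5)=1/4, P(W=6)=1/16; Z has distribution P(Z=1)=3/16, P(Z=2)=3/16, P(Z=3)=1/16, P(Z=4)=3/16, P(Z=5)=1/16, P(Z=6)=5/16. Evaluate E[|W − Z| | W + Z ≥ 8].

P(W + Z ≥ 8) = 115/256.
Summing |W−Z|·P(x,y) over outcomes with W + Z ≥ 8 gives 25/32.
E[|W − Z| | W + Z ≥ 8] = (25/32) / (115/256) = 40/23.

40/23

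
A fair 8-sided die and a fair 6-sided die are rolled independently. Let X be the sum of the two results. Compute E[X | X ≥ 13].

40/3

P(X ≥ 13) = 1/16.
Σ over the event: 13·1/24 + 14·1/48 = 5/6.
E[X | X ≥ 13] = (5/6) / (1/16) = 40/3.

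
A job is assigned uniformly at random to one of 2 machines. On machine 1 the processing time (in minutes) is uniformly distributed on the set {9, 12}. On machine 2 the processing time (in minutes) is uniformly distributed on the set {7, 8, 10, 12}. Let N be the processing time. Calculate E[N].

79/8

E[N | machine 1] = (9+12)/2 = 21/2.
E[N | machine 2] = (7+8+10+12)/4 = 37/4.
E[N] = (1/2)·(21/2) + (1/2)·(37/4) = 79/8.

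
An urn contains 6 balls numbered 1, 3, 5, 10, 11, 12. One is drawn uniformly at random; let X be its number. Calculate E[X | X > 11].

12

P(X > 11) = 1/6.
Σ over the event: 12·1/6 = 2.
E[X | X > 11] = (2) / (1/6) = 12.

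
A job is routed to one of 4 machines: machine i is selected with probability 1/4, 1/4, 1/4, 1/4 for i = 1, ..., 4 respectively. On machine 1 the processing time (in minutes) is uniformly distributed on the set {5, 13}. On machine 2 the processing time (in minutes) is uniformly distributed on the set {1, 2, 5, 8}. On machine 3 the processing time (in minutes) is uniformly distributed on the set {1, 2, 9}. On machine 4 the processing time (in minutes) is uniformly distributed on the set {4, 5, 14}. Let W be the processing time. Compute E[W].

E[W | machine 1] = (5+13)/2 = 9.
E[W | machine 2] = (1+2+5+8)/4 = 4.
E[W | machine 3] = (1+2+9)/3 = 4.
E[W | machine 4] = (4+5+14)/3 = 23/3.
E[W] = (1/4)·(9) + (1/4)·(4) + (1/4)·(4) + (1/4)·(23/3) = 37/6.

37/6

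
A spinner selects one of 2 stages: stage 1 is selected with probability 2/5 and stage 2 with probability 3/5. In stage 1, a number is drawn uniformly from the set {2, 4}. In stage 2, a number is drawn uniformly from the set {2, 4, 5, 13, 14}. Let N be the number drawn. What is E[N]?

E[N | stage 1] = (2+4)/2 = 3.
E[N | stage 2] = (2+4+5+13+14)/5 = 38/5.
E[N] = (2/5)·(3) + (3/5)·(38/5) = 144/25.

144/25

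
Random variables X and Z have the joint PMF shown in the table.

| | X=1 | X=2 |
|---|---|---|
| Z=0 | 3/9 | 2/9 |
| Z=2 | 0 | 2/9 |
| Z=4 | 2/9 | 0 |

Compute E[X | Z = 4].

1

P(Z = 4) = 2/9.
Σ X·P over the event = 1·(2/9) = 2/9.
E[X | Z = 4] = (2/9) / (2/9) = 1.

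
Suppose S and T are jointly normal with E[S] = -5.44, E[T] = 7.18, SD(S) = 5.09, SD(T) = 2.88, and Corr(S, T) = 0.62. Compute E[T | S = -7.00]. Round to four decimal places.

6.6327

E[T | S=x] = μ_T + ρ(σ_T/σ_S)(x − μ_S) for jointly normal variables.
E[T | S=-7.00] = 7.18 + (0.62)·(2.88/5.09)·(-7.00 − (-5.44)) = 7.18 + (0.35081)·(-1.56) = 6.6327.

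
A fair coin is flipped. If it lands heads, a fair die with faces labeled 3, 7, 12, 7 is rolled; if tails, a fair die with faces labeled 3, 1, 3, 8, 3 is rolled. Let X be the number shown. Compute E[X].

217/40

E[X | heads] = (3+7+12+7)/4 = 29/4.
E[X | tails] = (3+1+3+8+3)/5 = 18/5.
By the law of total expectation,
E[X] = (1/2)·(29/4) + (1/2)·(18/5) = 217/40.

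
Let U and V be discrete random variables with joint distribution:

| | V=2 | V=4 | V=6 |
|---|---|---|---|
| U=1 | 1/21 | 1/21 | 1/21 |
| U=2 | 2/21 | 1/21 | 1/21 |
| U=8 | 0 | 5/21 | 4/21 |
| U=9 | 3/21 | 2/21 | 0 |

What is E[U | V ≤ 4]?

P(V ≤ 4) = 5/7.
Σ U·P over the event = 1·(1/21) + 1·(1/21) + 2·(2/21) + 2·(1/21) + 8·(5/21) + 9·(3/21) + 9·(2/21) = 31/7.
E[U | V ≤ 4] = (31/7) / (5/7) = 31/5.

31/5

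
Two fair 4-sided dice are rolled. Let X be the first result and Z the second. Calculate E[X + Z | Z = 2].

9/2

Outcomes with Z = 2: (1,2), (2,2), (3,2), (4,2), each with probability 1/16.
E[X + Z | Z = 2] = (3 + 4 + 5 + 6) / 4 = 9/2.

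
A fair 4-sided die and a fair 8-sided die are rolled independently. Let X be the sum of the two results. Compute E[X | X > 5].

92/11

P(X > 5) = 11/16.
Σ over the event: 6·1/8 + 7·1/8 + 8·1/8 + 9·1/8 + 10·3/32 + 11·1/16 + 12·1/32 = 23/4.
E[X | X > 5] = (23/4) / (11/16) = 92/11.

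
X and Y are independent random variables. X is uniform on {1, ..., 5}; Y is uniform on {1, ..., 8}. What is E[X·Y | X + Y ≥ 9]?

P(X + Y ≥ 9) = 3/8.
Summing XY·P(x,y) over outcomes with X + Y ≥ 9 gives 71/8.
E[X·Y | X + Y ≥ 9] = (71/8) / (3/8) = 71/3.

71/3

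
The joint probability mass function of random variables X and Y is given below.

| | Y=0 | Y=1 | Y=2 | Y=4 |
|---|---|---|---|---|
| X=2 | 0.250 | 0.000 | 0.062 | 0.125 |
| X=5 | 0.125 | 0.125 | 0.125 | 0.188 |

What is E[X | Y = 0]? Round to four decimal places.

3.0000

P(Y = 0) = 0.375.
Σ X·P over the event = 2·(0.250) + 5·(0.125) = 1.125.
E[X | Y = 0] = (1.125) / (0.375) = 3.0000.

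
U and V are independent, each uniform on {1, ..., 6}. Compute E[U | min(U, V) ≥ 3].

P(min(U, V) ≥ 3) = 4/9.
Summing U·P(x,y) over outcomes with min(U, V) ≥ 3 gives 2.
E[U | min(U, V) ≥ 3] = (2) / (4/9) = 9/2.

9/2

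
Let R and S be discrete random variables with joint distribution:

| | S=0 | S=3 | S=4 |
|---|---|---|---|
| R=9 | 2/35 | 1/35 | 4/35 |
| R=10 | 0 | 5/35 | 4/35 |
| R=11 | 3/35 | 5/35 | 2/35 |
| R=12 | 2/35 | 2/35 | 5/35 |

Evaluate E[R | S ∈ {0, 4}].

233/22

P(S ∈ {0, 4}) = 22/35.
Σ R·P over the event = 9·(2/35) + 9·(4/35) + 10·(4/35) + 11·(3/35) + 11·(2/35) + 12·(2/35) + 12·(5/35) = 233/35.
E[R | S ∈ {0, 4}] = (233/35) / (22/35) = 233/22.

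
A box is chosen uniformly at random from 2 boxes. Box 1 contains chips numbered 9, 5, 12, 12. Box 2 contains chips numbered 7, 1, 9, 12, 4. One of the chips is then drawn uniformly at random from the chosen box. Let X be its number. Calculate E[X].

E[X | box 1] = (9+5+12+12)/4 = 19/2.
E[X | box 2] = (7+1+9+12+4)/5 = 33/5.
E[X] = (1/2)·(19/2) + (1/2)·(33/5) = 161/20.

161/20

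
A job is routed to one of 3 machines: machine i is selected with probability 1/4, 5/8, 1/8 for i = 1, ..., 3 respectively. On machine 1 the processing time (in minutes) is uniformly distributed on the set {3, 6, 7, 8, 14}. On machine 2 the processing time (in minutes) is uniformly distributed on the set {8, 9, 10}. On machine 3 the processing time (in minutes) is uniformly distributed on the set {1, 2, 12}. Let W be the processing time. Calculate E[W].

E[W | machine 1] = (3+6+7+8+14)/5 = 38/5.
E[W | machine 2] = (8+9+10)/3 = 9.
E[W | machine 3] = (1+2+12)/3 = 5.
E[W] = (1/4)·(38/5) + (5/8)·(9) + (1/8)·(5) = 163/20.

163/20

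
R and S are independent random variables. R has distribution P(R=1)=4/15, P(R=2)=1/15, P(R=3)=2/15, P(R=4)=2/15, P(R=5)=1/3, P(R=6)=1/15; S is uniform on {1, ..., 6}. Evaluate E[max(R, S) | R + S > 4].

P(R + S > 4) = 37/45.
Summing max(R,S)·P(x,y) over outcomes with R + S > 4 gives 73/18.
E[max(R, S) | R + S > 4] = (73/18) / (37/45) = 365/74.

365/74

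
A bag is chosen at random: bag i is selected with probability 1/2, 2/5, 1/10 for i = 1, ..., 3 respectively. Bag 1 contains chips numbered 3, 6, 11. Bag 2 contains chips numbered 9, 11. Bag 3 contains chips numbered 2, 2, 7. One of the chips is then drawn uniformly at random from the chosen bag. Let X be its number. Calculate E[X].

77/10

E[X | bag 1] = (3+6+11)/3 = 20/3.
E[X | bag 2] = (9+11)/2 = 10.
E[X | bag 3] = (2+2+7)/3 = 11/3.
By the law of total expectation,
E[X] = (1/2)·(20/3) + (2/5)·(10) + (1/10)·(11/3) = 77/10.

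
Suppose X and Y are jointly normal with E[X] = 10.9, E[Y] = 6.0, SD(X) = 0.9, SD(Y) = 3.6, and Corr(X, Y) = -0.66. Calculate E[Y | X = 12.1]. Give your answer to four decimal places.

E[Y | X=x] = μ_Y + ρ(σ_Y/σ_X)(x − μ_X) for jointly normal variables.
E[Y | X=12.1] = 6.0 + (-0.66)·(3.6/0.9)·(12.1 − (10.9)) = 6.0 + (-2.64)·(1.2) = 2.8320.

2.8320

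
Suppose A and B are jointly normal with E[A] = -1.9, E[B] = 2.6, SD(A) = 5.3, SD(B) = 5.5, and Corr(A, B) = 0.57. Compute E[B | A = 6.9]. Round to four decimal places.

The regression of B on A has slope ρ·σ_B/σ_A and passes through (μ_A, μ_B).
E[B | A=6.9] = 2.6 + (0.57)·(5.5/5.3)·(6.9 − (-1.9)) = 2.6 + (0.59151)·(8.8) = 7.8053.

7.8053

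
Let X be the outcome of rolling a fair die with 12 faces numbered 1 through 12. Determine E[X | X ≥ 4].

Given X ≥ 4, X is equally likely to be any of {4, 5, 6, 7, 8, 9, 10, 11, 12}.
E[X | X ≥ 4] = (4 + 5 + 6 + 7 + 8 + 9 + 10 + 11 + 12) / 9 = 8.

8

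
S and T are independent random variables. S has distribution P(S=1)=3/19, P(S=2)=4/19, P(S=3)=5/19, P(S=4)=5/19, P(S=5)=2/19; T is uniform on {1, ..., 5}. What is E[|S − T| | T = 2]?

P(T = 2) = 1/5.
Summing |S−T|·P(x,y) over outcomes with T = 2 gives 24/95.
E[|S − T| | T = 2] = (24/95) / (1/5) = 24/19.

24/19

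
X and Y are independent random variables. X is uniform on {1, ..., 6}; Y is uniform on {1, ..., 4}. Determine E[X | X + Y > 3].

80/21

P(X + Y > 3) = 7/8.
Summing X·P(x,y) over outcomes with X + Y > 3 gives 10/3.
E[X | X + Y > 3] = (10/3) / (7/8) = 80/21.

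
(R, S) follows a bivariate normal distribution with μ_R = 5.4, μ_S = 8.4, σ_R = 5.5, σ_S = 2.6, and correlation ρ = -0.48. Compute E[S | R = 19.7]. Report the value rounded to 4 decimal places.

5.1552

For a bivariate normal, E[S | R=x] = μ_S + ρ·(σ_S/σ_R)·(x − μ_R).
E[S | R=19.7] = 8.4 + (-0.48)·(2.6/5.5)·(19.7 − (5.4)) = 8.4 + (-0.22691)·(14.3) = 5.1552.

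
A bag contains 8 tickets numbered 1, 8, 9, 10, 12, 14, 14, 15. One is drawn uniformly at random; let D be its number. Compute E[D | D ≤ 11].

7

P(D ≤ 11) = 1/2.
Σ over the event: 1·1/8 + 8·1/8 + 9·1/8 + 10·1/8 = 7/2.
E[D | D ≤ 11] = (7/2) / (1/2) = 7.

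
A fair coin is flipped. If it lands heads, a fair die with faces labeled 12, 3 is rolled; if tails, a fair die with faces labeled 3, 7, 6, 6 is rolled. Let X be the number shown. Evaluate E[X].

13/2

E[X | heads] = (12+3)/2 = 15/2.
E[X | tails] = (3+7+6+6)/4 = 11/2.
By the law of total expectation,
E[X] = (1/2)·(15/2) + (1/2)·(11/2) = 13/2.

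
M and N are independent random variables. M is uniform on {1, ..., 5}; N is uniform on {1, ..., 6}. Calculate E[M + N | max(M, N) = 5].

70/9

Outcomes with max(M, N) = 5: (1,5), (2,5), (3,5), (4,5), (5,1), (5,2), (5,3), (5,4), (5,5), each with probability 1/30.
E[M + N | max(M, N) = 5] = (6 + 7 + 8 + 9 + 6 + 7 + 8 + 9 + 10) / 9 = 70/9.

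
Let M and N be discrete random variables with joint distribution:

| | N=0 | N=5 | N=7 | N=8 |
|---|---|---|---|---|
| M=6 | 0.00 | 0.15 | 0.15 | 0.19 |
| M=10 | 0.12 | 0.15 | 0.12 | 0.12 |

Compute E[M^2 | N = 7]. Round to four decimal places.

P(N = 7) = 0.27.
Σ M^2·P over the event = 36·(0.15) + 100·(0.12) = 17.40.
E[M^2 | N = 7] = (17.40) / (0.27) = 64.4444.

64.4444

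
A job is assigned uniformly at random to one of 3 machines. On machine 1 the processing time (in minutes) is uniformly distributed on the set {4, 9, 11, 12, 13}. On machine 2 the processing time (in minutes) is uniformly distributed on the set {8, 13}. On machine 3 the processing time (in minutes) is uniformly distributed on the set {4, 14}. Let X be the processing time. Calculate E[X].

293/30

E[X | machine 1] = (4+9+11+12+13)/5 = 49/5.
E[X | machine 2] = (8+13)/2 = 21/2.
E[X | machine 3] = (4+14)/2 = 9.
E[X] = (1/3)·(49/5) + (1/3)·(21/2) + (1/3)·(9) = 293/30.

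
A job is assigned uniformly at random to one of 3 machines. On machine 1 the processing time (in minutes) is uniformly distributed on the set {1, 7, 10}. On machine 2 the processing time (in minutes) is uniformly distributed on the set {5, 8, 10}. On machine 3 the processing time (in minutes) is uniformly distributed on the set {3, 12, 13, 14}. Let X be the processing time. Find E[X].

145/18

E[X | machine 1] = (1+7+10)/3 = 6.
E[X | machine 2] = (5+8+10)/3 = 23/3.
E[X | machine 3] = (3+12+13+14)/4 = 21/2.
By the law of total expectation,
E[X] = (1/3)·(6) + (1/3)·(23/3) + (1/3)·(21/2) = 145/18.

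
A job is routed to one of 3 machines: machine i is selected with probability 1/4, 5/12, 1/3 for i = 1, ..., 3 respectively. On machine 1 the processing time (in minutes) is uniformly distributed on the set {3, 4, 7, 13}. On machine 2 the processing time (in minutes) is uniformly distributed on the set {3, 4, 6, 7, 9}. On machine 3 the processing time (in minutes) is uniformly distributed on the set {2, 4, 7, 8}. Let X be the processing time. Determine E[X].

E[X | machine 1] = (3+4+7+13)/4 = 27/4.
E[X | machine 2] = (3+4+6+7+9)/5 = 29/5.
E[X | machine 3] = (2+4+7+8)/4 = 21/4.
E[X] = (1/4)·(27/4) + (5/12)·(29/5) + (1/3)·(21/4) = 281/48.

281/48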